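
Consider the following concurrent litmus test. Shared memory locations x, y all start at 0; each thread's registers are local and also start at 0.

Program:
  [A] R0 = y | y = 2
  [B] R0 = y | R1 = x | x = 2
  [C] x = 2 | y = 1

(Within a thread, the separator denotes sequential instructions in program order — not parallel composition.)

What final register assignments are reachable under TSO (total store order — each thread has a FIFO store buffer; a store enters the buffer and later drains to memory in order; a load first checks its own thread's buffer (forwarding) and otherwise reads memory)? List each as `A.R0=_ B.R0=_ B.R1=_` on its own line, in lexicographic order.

outcome vector order: (A.R0,B.R0,B.R1)
|TSO outcomes| = 9

A.R0=0 B.R0=0 B.R1=0
A.R0=0 B.R0=0 B.R1=2
A.R0=0 B.R0=1 B.R1=2
A.R0=0 B.R0=2 B.R1=0
A.R0=0 B.R0=2 B.R1=2
A.R0=1 B.R0=0 B.R1=0
A.R0=1 B.R0=0 B.R1=2
A.R0=1 B.R0=1 B.R1=2
A.R0=1 B.R0=2 B.R1=2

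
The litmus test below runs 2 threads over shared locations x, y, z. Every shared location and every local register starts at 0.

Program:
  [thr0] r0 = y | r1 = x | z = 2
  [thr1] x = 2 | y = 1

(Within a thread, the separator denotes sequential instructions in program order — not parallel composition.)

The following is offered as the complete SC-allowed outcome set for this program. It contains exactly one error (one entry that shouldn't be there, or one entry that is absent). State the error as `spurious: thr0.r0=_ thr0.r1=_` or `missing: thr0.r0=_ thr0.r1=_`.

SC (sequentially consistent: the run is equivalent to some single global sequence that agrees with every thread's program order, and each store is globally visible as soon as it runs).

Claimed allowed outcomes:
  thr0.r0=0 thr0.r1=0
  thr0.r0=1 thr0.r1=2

outcome vector order: (thr0.r0,thr0.r1)
under SC → 00, 02, 12
SC∖claimed = {02}

missing: thr0.r0=0 thr0.r1=2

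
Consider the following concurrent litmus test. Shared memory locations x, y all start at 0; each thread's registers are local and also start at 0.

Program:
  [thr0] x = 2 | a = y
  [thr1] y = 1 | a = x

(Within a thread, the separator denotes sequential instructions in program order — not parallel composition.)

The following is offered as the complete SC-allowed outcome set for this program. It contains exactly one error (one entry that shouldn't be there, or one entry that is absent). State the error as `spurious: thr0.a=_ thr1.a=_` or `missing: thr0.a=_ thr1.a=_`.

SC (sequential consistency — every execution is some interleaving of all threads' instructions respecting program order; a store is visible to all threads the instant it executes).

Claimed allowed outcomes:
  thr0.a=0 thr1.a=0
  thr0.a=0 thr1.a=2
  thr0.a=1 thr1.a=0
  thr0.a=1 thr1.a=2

outcome vector order: (thr0.a,thr1.a)
SC: 3 outcomes — {(0,2); (1,0); (1,2)}
claimed∖SC = {(0,0)}

spurious: thr0.a=0 thr1.a=0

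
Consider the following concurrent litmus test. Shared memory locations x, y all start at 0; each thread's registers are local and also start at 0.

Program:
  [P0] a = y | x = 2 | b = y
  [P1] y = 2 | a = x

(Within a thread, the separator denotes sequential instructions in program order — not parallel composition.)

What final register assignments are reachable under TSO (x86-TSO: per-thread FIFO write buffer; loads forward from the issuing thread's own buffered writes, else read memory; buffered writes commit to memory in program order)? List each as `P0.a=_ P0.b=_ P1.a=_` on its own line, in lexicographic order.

P0.a=0 P0.b=0 P1.a=0
P0.a=0 P0.b=0 P1.a=2
P0.a=0 P0.b=2 P1.a=0
P0.a=0 P0.b=2 P1.a=2
P0.a=2 P0.b=2 P1.a=0
P0.a=2 P0.b=2 P1.a=2

outcome vector order: (P0.a,P0.b,P1.a)
|TSO outcomes| = 6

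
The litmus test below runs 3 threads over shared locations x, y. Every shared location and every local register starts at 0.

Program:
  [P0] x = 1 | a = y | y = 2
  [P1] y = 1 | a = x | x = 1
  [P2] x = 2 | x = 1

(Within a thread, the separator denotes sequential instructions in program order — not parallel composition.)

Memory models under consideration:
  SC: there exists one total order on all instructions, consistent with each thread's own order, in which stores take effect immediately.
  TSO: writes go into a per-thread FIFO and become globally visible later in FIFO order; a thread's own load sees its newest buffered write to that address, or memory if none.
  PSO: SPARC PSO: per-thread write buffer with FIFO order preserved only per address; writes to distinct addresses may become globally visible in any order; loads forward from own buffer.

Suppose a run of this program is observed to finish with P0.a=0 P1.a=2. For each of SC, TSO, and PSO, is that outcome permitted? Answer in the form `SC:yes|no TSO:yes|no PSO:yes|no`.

SC:yes TSO:yes PSO:yes

outcome vector order: (P0.a,P1.a)
SC: 5 outcomes — {01, 02, 10, 11, 12}
TSO: 6 outcomes — {00, 01, 02, 10, 11, 12}
PSO: 6 outcomes — {00, 01, 02, 10, 11, 12}
target 02 ∈ {SC,TSO,PSO}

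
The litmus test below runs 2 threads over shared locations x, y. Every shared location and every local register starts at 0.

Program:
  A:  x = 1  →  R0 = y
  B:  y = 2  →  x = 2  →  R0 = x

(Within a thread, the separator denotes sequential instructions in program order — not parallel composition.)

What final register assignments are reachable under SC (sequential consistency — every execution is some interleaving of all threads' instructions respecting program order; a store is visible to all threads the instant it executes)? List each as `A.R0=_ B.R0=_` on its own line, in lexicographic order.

outcome vector order: (A.R0,B.R0)
|SC outcomes| = 3

A.R0=0 B.R0=2
A.R0=2 B.R0=1
A.R0=2 B.R0=2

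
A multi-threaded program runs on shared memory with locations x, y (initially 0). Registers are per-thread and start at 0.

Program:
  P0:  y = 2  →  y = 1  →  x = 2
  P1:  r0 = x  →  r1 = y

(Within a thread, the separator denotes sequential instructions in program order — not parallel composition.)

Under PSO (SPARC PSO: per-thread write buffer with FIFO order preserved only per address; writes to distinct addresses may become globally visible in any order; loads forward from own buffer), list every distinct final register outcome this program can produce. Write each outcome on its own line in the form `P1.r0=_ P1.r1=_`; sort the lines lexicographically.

P1.r0=0 P1.r1=0
P1.r0=0 P1.r1=1
P1.r0=0 P1.r1=2
P1.r0=2 P1.r1=0
P1.r0=2 P1.r1=1
P1.r0=2 P1.r1=2

outcome vector order: (P1.r0,P1.r1)
|PSO outcomes| = 6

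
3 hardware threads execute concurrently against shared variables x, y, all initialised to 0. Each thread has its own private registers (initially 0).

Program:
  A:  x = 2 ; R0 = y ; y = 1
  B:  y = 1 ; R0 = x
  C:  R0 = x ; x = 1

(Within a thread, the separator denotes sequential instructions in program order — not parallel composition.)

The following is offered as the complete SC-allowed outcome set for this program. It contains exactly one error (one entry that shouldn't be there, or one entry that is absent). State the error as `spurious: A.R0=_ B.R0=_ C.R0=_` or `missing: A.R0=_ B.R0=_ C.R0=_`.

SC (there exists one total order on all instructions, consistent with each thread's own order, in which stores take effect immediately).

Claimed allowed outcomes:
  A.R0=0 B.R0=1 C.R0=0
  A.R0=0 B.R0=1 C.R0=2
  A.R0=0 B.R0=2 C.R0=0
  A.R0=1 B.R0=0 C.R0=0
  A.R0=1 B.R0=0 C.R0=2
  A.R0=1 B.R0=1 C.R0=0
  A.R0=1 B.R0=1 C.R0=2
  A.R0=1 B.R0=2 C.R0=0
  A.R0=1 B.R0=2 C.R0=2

outcome vector order: (A.R0,B.R0,C.R0)
under SC → <0 1 0>, <0 1 2>, <0 2 0>, <0 2 2>, <1 0 0>, <1 0 2>, <1 1 0>, <1 1 2>, <1 2 0>, <1 2 2>
SC∖claimed = {<0 2 2>}

missing: A.R0=0 B.R0=2 C.R0=2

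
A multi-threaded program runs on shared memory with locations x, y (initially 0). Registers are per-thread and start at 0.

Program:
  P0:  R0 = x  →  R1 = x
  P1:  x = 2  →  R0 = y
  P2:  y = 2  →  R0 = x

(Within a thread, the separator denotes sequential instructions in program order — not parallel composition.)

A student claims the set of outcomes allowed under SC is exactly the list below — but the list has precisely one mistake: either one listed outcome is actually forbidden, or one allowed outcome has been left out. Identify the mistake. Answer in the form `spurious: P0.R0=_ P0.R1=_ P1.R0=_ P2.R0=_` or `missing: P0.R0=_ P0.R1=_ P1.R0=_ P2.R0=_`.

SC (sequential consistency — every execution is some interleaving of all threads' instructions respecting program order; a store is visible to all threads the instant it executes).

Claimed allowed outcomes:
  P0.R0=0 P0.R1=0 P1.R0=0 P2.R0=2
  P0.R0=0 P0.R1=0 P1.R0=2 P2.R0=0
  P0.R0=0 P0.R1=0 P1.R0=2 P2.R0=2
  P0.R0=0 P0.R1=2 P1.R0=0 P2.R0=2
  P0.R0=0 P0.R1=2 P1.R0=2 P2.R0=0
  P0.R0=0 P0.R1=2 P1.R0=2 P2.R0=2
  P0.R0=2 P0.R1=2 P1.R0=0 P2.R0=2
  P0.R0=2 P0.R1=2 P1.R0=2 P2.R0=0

missing: P0.R0=2 P0.R1=2 P1.R0=2 P2.R0=2

outcome vector order: (P0.R0,P0.R1,P1.R0,P2.R0)
[SC] allowed = {0002, 0020, 0022, 0202, 0220, 0222, 2202, 2220, 2222}
SC∖claimed = {2222}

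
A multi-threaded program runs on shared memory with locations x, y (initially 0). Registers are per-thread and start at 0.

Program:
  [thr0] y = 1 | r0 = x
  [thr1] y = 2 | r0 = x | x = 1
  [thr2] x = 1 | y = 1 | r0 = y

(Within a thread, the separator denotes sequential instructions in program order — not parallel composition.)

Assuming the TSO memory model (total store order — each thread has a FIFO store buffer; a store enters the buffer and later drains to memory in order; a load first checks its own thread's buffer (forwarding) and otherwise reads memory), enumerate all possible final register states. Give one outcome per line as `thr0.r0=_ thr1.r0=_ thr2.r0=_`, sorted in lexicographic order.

outcome vector order: (thr0.r0,thr1.r0,thr2.r0)
|TSO outcomes| = 8

thr0.r0=0 thr1.r0=0 thr2.r0=1
thr0.r0=0 thr1.r0=0 thr2.r0=2
thr0.r0=0 thr1.r0=1 thr2.r0=1
thr0.r0=0 thr1.r0=1 thr2.r0=2
thr0.r0=1 thr1.r0=0 thr2.r0=1
thr0.r0=1 thr1.r0=0 thr2.r0=2
thr0.r0=1 thr1.r0=1 thr2.r0=1
thr0.r0=1 thr1.r0=1 thr2.r0=2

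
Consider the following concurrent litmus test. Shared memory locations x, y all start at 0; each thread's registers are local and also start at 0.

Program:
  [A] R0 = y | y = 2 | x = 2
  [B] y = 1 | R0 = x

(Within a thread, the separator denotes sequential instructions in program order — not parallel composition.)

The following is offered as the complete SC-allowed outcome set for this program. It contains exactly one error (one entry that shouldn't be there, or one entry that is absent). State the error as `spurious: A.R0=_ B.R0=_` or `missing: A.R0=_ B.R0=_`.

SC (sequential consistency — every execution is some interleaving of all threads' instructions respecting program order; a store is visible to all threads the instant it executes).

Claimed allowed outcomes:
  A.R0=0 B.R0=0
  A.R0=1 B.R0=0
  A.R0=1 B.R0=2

missing: A.R0=0 B.R0=2

outcome vector order: (A.R0,B.R0)
[SC] allowed = {00; 02; 10; 12}
SC∖claimed = {02}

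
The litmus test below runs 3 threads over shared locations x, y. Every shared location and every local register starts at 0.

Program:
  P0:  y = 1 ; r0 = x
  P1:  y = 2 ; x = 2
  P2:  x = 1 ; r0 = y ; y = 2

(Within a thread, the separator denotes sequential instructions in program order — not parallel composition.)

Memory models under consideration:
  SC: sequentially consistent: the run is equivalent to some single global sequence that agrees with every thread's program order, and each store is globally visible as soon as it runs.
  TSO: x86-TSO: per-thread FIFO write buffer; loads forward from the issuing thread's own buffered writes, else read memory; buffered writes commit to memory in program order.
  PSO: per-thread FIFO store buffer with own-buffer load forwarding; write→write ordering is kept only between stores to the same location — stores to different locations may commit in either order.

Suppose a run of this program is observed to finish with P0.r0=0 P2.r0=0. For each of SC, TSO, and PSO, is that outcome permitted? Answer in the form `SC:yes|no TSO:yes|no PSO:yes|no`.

SC:no TSO:yes PSO:yes

outcome vector order: (P0.r0,P2.r0)
SC: 8 outcomes — {0/1 0/2 1/0 1/1 1/2 2/0 2/1 2/2}
TSO: 9 outcomes — {0/0 0/1 0/2 1/0 1/1 1/2 2/0 2/1 2/2}
PSO: 9 outcomes — {0/0 0/1 0/2 1/0 1/1 1/2 2/0 2/1 2/2}
target 0/0 ∈ {TSO,PSO}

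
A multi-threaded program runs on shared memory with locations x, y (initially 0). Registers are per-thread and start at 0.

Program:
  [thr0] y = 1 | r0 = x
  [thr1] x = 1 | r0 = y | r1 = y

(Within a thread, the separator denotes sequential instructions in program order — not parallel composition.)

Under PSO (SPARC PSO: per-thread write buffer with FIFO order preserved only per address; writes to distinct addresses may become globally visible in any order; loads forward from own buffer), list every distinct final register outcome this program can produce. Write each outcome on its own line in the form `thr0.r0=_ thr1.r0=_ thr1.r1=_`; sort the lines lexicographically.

outcome vector order: (thr0.r0,thr1.r0,thr1.r1)
|PSO outcomes| = 6

thr0.r0=0 thr1.r0=0 thr1.r1=0
thr0.r0=0 thr1.r0=0 thr1.r1=1
thr0.r0=0 thr1.r0=1 thr1.r1=1
thr0.r0=1 thr1.r0=0 thr1.r1=0
thr0.r0=1 thr1.r0=0 thr1.r1=1
thr0.r0=1 thr1.r0=1 thr1.r1=1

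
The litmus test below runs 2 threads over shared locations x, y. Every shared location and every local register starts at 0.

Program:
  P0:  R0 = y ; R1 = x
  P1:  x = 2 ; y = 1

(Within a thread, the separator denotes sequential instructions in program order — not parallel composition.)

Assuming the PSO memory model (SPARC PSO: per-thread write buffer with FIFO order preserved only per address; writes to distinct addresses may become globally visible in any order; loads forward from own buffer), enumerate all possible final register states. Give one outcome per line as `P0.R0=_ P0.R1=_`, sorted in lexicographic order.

outcome vector order: (P0.R0,P0.R1)
|PSO outcomes| = 4

P0.R0=0 P0.R1=0
P0.R0=0 P0.R1=2
P0.R0=1 P0.R1=0
P0.R0=1 P0.R1=2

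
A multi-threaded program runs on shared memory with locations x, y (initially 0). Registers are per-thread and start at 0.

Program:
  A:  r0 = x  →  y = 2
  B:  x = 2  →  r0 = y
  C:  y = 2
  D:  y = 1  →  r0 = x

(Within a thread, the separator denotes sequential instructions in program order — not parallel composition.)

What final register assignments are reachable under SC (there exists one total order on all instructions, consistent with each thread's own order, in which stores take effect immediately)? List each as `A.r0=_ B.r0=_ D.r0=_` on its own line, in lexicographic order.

A.r0=0 B.r0=0 D.r0=2
A.r0=0 B.r0=1 D.r0=0
A.r0=0 B.r0=1 D.r0=2
A.r0=0 B.r0=2 D.r0=0
A.r0=0 B.r0=2 D.r0=2
A.r0=2 B.r0=0 D.r0=2
A.r0=2 B.r0=1 D.r0=0
A.r0=2 B.r0=1 D.r0=2
A.r0=2 B.r0=2 D.r0=0
A.r0=2 B.r0=2 D.r0=2

outcome vector order: (A.r0,B.r0,D.r0)
|SC outcomes| = 10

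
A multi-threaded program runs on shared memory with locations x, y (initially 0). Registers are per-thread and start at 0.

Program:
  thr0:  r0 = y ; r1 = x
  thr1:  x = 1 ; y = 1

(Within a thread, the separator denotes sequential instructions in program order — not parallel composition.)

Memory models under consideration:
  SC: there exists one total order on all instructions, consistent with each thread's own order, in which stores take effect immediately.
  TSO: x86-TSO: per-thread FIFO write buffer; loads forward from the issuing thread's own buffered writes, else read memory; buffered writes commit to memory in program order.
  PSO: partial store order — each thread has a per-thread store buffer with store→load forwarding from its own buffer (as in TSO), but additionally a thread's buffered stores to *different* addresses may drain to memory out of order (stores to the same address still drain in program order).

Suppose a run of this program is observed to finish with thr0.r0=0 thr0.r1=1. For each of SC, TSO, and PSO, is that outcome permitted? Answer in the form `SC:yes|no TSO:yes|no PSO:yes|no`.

outcome vector order: (thr0.r0,thr0.r1)
under SC → (0,0); (0,1); (1,1)
under TSO → (0,0); (0,1); (1,1)
under PSO → (0,0); (0,1); (1,0); (1,1)
target (0,1) ∈ {SC,TSO,PSO}

SC:yes TSO:yes PSO:yes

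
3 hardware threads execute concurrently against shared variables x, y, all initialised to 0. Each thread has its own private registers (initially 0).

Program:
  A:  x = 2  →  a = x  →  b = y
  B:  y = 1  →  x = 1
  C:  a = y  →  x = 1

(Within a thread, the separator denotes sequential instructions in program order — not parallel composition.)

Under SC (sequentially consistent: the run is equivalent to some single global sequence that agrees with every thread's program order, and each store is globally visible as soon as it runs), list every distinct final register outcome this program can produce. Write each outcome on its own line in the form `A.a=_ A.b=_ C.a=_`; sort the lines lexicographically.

outcome vector order: (A.a,A.b,C.a)
|SC outcomes| = 7

A.a=1 A.b=0 C.a=0
A.a=1 A.b=1 C.a=0
A.a=1 A.b=1 C.a=1
A.a=2 A.b=0 C.a=0
A.a=2 A.b=0 C.a=1
A.a=2 A.b=1 C.a=0
A.a=2 A.b=1 C.a=1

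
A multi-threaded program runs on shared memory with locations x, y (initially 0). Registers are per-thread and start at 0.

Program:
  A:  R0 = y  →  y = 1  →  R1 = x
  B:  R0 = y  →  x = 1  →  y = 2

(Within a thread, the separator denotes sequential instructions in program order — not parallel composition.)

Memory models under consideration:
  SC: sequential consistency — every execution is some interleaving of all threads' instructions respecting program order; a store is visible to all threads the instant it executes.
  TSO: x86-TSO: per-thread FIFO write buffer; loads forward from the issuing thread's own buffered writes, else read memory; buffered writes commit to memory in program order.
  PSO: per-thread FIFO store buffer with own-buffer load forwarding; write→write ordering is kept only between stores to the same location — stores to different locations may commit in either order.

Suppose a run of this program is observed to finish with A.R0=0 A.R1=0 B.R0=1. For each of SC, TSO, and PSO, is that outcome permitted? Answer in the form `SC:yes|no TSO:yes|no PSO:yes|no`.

outcome vector order: (A.R0,A.R1,B.R0)
[SC] allowed = {<0 0 0> <0 0 1> <0 1 0> <0 1 1> <2 1 0>}
[TSO] allowed = {<0 0 0> <0 0 1> <0 1 0> <0 1 1> <2 1 0>}
[PSO] allowed = {<0 0 0> <0 0 1> <0 1 0> <0 1 1> <2 0 0> <2 1 0>}
target <0 0 1> ∈ {SC,TSO,PSO}

SC:yes TSO:yes PSO:yes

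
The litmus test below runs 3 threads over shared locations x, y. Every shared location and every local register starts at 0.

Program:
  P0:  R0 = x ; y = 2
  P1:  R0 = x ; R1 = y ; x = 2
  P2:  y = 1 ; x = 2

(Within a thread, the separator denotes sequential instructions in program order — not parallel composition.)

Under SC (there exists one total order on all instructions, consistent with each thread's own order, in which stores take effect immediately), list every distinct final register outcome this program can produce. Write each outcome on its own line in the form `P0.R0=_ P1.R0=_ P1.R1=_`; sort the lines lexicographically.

outcome vector order: (P0.R0,P1.R0,P1.R1)
|SC outcomes| = 10

P0.R0=0 P1.R0=0 P1.R1=0
P0.R0=0 P1.R0=0 P1.R1=1
P0.R0=0 P1.R0=0 P1.R1=2
P0.R0=0 P1.R0=2 P1.R1=1
P0.R0=0 P1.R0=2 P1.R1=2
P0.R0=2 P1.R0=0 P1.R1=0
P0.R0=2 P1.R0=0 P1.R1=1
P0.R0=2 P1.R0=0 P1.R1=2
P0.R0=2 P1.R0=2 P1.R1=1
P0.R0=2 P1.R0=2 P1.R1=2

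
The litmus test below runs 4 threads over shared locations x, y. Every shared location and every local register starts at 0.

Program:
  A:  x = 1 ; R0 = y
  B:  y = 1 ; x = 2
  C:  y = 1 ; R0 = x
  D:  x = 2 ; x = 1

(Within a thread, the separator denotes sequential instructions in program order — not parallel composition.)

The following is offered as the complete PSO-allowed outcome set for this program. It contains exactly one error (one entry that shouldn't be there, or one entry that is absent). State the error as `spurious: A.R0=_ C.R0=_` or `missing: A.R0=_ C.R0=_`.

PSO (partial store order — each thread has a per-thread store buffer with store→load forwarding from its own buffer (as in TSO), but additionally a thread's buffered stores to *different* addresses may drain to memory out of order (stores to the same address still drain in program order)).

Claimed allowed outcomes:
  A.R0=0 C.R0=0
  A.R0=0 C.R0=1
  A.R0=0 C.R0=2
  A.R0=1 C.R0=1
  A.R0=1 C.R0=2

outcome vector order: (A.R0,C.R0)
PSO (6): 0/0, 0/1, 0/2, 1/0, 1/1, 1/2
PSO∖claimed = {1/0}

missing: A.R0=1 C.R0=0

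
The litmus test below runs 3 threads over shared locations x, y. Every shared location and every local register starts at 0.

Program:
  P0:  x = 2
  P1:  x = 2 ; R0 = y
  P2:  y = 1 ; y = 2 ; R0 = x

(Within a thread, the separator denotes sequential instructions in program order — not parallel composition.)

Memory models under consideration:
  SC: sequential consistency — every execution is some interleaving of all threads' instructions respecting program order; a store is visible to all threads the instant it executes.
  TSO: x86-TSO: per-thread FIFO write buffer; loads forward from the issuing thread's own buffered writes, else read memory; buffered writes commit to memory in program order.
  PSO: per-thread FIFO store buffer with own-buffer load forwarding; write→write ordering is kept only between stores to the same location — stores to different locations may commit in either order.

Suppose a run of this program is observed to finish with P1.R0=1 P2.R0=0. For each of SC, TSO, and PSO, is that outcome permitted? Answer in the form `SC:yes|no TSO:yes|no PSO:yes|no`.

outcome vector order: (P1.R0,P2.R0)
SC (4): (0,2) (1,2) (2,0) (2,2)
TSO (6): (0,0) (0,2) (1,0) (1,2) (2,0) (2,2)
PSO (6): (0,0) (0,2) (1,0) (1,2) (2,0) (2,2)
target (1,0) ∈ {TSO,PSO}

SC:no TSO:yes PSO:yes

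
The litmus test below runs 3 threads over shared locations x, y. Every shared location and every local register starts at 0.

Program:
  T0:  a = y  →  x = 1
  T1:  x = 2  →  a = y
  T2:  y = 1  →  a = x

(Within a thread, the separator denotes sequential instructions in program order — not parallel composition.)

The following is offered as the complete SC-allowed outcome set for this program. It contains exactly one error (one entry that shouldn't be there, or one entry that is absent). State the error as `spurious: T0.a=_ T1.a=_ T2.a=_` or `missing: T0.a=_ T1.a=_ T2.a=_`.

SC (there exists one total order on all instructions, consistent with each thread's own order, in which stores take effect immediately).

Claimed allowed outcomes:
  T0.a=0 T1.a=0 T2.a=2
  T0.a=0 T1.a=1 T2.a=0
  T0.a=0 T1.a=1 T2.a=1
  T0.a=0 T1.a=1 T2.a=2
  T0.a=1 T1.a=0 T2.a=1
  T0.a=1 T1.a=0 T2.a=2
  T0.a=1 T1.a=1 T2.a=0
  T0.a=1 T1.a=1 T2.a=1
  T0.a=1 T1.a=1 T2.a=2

outcome vector order: (T0.a,T1.a,T2.a)
[SC] allowed = {<0 0 1>; <0 0 2>; <0 1 0>; <0 1 1>; <0 1 2>; <1 0 1>; <1 0 2>; <1 1 0>; <1 1 1>; <1 1 2>}
SC∖claimed = {<0 0 1>}

missing: T0.a=0 T1.a=0 T2.a=1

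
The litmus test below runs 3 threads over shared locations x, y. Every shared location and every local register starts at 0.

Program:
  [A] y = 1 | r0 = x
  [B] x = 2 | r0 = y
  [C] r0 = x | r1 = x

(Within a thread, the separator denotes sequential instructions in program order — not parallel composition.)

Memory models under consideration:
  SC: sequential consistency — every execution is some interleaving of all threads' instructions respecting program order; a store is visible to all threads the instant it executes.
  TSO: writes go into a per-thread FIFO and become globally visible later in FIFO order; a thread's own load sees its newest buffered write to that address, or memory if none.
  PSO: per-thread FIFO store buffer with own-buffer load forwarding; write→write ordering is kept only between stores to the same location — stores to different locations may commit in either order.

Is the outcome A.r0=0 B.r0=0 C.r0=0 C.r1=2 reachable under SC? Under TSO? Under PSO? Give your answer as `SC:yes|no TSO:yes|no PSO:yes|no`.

SC:no TSO:yes PSO:yes

outcome vector order: (A.r0,B.r0,C.r0,C.r1)
SC (9): <0 1 0 0> <0 1 0 2> <0 1 2 2> <2 0 0 0> <2 0 0 2> <2 0 2 2> <2 1 0 0> <2 1 0 2> <2 1 2 2>
TSO (12): <0 0 0 0> <0 0 0 2> <0 0 2 2> <0 1 0 0> <0 1 0 2> <0 1 2 2> <2 0 0 0> <2 0 0 2> <2 0 2 2> <2 1 0 0> <2 1 0 2> <2 1 2 2>
PSO (12): <0 0 0 0> <0 0 0 2> <0 0 2 2> <0 1 0 0> <0 1 0 2> <0 1 2 2> <2 0 0 0> <2 0 0 2> <2 0 2 2> <2 1 0 0> <2 1 0 2> <2 1 2 2>
target <0 0 0 2> ∈ {TSO,PSO}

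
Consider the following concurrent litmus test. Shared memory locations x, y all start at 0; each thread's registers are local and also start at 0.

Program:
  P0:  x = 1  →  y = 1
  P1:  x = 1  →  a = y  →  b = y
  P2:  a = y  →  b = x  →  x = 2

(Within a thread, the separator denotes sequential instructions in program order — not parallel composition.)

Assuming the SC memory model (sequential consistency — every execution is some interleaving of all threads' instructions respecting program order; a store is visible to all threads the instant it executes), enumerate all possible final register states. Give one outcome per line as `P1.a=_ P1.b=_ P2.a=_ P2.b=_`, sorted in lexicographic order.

outcome vector order: (P1.a,P1.b,P2.a,P2.b)
|SC outcomes| = 9

P1.a=0 P1.b=0 P2.a=0 P2.b=0
P1.a=0 P1.b=0 P2.a=0 P2.b=1
P1.a=0 P1.b=0 P2.a=1 P2.b=1
P1.a=0 P1.b=1 P2.a=0 P2.b=0
P1.a=0 P1.b=1 P2.a=0 P2.b=1
P1.a=0 P1.b=1 P2.a=1 P2.b=1
P1.a=1 P1.b=1 P2.a=0 P2.b=0
P1.a=1 P1.b=1 P2.a=0 P2.b=1
P1.a=1 P1.b=1 P2.a=1 P2.b=1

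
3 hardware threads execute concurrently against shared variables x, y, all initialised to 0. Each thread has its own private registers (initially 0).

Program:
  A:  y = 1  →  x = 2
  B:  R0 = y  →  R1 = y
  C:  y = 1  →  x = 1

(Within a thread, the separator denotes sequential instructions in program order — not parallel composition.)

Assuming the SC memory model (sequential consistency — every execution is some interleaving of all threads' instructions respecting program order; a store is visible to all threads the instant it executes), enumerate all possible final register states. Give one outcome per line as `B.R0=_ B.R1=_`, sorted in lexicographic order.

B.R0=0 B.R1=0
B.R0=0 B.R1=1
B.R0=1 B.R1=1

outcome vector order: (B.R0,B.R1)
|SC outcomes| = 3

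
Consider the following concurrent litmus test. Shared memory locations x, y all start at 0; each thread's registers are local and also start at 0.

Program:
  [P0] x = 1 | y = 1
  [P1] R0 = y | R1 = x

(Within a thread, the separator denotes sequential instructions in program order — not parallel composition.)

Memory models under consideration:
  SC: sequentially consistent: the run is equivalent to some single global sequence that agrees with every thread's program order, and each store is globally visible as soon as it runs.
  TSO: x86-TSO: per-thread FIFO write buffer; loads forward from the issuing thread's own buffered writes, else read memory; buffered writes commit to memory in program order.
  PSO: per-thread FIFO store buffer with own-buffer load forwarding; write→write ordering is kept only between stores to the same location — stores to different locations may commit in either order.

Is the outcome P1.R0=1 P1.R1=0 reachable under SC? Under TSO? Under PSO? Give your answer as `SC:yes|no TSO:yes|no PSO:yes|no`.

outcome vector order: (P1.R0,P1.R1)
[SC] allowed = {00; 01; 11}
[TSO] allowed = {00; 01; 11}
[PSO] allowed = {00; 01; 10; 11}
target 10 ∈ {PSO}

SC:no TSO:no PSO:yes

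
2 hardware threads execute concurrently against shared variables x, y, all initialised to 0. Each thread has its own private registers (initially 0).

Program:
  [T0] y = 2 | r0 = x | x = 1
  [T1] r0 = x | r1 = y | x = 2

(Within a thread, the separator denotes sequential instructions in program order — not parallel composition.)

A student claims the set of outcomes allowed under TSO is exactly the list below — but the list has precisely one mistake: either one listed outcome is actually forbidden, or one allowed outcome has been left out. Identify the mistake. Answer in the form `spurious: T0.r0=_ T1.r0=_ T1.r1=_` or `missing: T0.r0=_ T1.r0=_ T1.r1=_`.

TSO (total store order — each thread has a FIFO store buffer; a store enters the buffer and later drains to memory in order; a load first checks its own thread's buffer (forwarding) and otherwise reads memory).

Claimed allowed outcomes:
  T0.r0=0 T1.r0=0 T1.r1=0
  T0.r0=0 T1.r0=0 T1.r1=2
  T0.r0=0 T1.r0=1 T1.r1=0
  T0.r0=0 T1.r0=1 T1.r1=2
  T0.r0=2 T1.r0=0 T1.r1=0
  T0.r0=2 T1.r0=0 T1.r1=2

outcome vector order: (T0.r0,T1.r0,T1.r1)
[TSO] allowed = {000 002 012 200 202}
claimed∖TSO = {010}

spurious: T0.r0=0 T1.r0=1 T1.r1=0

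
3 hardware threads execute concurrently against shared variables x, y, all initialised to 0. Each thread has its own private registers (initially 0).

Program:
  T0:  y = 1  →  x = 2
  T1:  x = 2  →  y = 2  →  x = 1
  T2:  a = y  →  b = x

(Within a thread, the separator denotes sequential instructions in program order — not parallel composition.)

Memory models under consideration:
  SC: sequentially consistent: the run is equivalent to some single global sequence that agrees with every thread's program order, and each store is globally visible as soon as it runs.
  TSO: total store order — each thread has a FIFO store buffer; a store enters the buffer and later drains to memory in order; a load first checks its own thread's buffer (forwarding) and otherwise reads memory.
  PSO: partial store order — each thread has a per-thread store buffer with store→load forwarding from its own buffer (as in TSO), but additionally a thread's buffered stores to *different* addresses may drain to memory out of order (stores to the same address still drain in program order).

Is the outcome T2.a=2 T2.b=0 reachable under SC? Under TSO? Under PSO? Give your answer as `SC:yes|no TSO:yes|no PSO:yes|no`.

SC:no TSO:no PSO:yes

outcome vector order: (T2.a,T2.b)
under SC → <0 0>; <0 1>; <0 2>; <1 0>; <1 1>; <1 2>; <2 1>; <2 2>
under TSO → <0 0>; <0 1>; <0 2>; <1 0>; <1 1>; <1 2>; <2 1>; <2 2>
under PSO → <0 0>; <0 1>; <0 2>; <1 0>; <1 1>; <1 2>; <2 0>; <2 1>; <2 2>
target <2 0> ∈ {PSO}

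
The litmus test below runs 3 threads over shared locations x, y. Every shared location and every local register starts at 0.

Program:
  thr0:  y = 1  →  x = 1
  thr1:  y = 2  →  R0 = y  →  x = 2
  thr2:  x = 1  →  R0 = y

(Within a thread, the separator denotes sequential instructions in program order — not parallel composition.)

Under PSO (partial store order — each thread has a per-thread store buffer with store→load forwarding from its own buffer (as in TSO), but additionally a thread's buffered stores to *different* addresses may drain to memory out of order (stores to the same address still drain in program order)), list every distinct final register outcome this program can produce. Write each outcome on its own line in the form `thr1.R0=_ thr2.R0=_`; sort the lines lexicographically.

thr1.R0=1 thr2.R0=0
thr1.R0=1 thr2.R0=1
thr1.R0=1 thr2.R0=2
thr1.R0=2 thr2.R0=0
thr1.R0=2 thr2.R0=1
thr1.R0=2 thr2.R0=2

outcome vector order: (thr1.R0,thr2.R0)
|PSO outcomes| = 6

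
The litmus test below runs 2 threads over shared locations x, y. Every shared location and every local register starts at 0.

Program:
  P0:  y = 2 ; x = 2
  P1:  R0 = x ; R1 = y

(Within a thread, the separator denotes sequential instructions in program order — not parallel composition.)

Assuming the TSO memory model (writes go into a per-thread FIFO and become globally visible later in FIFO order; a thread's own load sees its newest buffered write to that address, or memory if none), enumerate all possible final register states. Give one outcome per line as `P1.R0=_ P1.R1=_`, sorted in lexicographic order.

P1.R0=0 P1.R1=0
P1.R0=0 P1.R1=2
P1.R0=2 P1.R1=2

outcome vector order: (P1.R0,P1.R1)
|TSO outcomes| = 3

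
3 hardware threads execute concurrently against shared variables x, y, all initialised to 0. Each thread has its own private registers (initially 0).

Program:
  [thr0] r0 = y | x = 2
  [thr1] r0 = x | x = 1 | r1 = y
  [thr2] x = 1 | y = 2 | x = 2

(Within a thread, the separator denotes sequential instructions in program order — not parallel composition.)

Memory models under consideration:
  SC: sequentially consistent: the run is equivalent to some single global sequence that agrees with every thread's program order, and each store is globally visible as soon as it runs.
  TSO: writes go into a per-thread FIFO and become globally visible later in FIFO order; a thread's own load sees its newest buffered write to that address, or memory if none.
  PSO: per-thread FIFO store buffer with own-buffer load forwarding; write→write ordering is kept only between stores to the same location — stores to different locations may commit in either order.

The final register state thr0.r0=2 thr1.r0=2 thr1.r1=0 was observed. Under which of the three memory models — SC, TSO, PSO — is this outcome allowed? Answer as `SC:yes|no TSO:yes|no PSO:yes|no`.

outcome vector order: (thr0.r0,thr1.r0,thr1.r1)
under SC → 000 002 010 012 020 022 200 202 210 212 222
under TSO → 000 002 010 012 020 022 200 202 210 212 222
under PSO → 000 002 010 012 020 022 200 202 210 212 220 222
target 220 ∈ {PSO}

SC:no TSO:no PSO:yes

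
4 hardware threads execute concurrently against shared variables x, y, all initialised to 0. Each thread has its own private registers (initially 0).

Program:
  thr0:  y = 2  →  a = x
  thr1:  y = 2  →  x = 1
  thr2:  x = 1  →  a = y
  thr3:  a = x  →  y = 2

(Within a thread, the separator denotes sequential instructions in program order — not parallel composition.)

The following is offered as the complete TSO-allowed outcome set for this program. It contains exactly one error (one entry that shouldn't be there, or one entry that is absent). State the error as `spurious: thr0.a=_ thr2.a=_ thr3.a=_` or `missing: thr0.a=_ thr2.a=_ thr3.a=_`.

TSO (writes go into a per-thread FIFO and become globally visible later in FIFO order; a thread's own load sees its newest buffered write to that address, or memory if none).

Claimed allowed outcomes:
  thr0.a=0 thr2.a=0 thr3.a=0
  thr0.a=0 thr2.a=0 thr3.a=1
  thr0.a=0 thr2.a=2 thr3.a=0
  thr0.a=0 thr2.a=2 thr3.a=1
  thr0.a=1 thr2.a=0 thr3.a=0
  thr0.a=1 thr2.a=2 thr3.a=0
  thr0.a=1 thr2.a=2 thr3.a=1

outcome vector order: (thr0.a,thr2.a,thr3.a)
TSO: 8 outcomes — {0/0/0, 0/0/1, 0/2/0, 0/2/1, 1/0/0, 1/0/1, 1/2/0, 1/2/1}
TSO∖claimed = {1/0/1}

missing: thr0.a=1 thr2.a=0 thr3.a=1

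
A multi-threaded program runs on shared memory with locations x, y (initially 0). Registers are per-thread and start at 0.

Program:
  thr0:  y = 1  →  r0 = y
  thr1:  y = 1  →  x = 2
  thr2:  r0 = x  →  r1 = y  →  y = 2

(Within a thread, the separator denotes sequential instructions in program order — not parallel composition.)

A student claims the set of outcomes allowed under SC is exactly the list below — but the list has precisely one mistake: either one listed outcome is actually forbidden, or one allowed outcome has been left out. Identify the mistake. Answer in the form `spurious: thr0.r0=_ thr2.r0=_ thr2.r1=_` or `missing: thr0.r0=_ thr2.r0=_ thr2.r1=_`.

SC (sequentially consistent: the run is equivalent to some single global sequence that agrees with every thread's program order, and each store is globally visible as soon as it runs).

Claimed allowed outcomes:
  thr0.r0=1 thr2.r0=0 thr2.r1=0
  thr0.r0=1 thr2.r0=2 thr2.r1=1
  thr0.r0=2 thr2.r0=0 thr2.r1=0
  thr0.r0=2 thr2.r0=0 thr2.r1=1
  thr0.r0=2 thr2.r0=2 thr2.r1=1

outcome vector order: (thr0.r0,thr2.r0,thr2.r1)
[SC] allowed = {100 101 121 200 201 221}
SC∖claimed = {101}

missing: thr0.r0=1 thr2.r0=0 thr2.r1=1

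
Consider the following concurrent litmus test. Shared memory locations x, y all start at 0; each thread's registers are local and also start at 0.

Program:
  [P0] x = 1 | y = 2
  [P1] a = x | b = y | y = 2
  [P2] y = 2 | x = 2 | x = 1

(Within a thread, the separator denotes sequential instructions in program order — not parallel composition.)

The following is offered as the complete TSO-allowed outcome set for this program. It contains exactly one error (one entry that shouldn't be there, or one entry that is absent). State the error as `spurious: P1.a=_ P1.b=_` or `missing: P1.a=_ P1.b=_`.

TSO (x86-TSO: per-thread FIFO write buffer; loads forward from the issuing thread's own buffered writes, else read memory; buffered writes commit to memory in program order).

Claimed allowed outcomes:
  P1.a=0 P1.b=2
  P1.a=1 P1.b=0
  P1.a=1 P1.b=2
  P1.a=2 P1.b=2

missing: P1.a=0 P1.b=0

outcome vector order: (P1.a,P1.b)
TSO: 5 outcomes — {0/0, 0/2, 1/0, 1/2, 2/2}
TSO∖claimed = {0/0}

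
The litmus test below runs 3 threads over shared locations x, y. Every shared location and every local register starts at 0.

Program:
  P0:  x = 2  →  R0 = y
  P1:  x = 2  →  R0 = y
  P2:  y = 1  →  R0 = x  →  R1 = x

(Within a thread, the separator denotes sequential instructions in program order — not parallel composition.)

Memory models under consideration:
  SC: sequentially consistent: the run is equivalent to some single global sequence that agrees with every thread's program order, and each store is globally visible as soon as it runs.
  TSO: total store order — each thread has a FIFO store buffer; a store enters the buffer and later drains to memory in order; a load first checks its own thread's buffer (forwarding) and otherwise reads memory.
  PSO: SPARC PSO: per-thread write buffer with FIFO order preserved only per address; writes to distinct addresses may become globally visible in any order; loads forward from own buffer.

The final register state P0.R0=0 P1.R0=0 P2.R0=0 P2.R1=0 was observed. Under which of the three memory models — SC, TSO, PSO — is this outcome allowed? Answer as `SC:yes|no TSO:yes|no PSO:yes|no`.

outcome vector order: (P0.R0,P1.R0,P2.R0,P2.R1)
SC (6): 0022 0122 1022 1100 1102 1122
TSO (12): 0000 0002 0022 0100 0102 0122 1000 1002 1022 1100 1102 1122
PSO (12): 0000 0002 0022 0100 0102 0122 1000 1002 1022 1100 1102 1122
target 0000 ∈ {TSO,PSO}

SC:no TSO:yes PSO:yes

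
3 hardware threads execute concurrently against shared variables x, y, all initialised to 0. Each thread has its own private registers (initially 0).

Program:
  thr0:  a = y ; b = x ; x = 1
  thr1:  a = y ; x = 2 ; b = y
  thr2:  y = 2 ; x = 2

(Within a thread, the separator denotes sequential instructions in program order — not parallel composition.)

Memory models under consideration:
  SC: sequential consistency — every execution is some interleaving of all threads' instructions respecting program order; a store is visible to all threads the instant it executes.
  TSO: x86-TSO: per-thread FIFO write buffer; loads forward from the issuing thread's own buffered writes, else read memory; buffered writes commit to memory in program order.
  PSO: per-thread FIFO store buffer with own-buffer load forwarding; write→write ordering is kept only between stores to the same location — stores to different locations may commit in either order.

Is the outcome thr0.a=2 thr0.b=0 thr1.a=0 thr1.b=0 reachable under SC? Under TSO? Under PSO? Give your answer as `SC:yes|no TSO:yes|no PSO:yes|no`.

SC:no TSO:yes PSO:yes

outcome vector order: (thr0.a,thr0.b,thr1.a,thr1.b)
under SC → <0 0 0 0>; <0 0 0 2>; <0 0 2 2>; <0 2 0 0>; <0 2 0 2>; <0 2 2 2>; <2 0 0 2>; <2 0 2 2>; <2 2 0 0>; <2 2 0 2>; <2 2 2 2>
under TSO → <0 0 0 0>; <0 0 0 2>; <0 0 2 2>; <0 2 0 0>; <0 2 0 2>; <0 2 2 2>; <2 0 0 0>; <2 0 0 2>; <2 0 2 2>; <2 2 0 0>; <2 2 0 2>; <2 2 2 2>
under PSO → <0 0 0 0>; <0 0 0 2>; <0 0 2 2>; <0 2 0 0>; <0 2 0 2>; <0 2 2 2>; <2 0 0 0>; <2 0 0 2>; <2 0 2 2>; <2 2 0 0>; <2 2 0 2>; <2 2 2 2>
target <2 0 0 0> ∈ {TSO,PSO}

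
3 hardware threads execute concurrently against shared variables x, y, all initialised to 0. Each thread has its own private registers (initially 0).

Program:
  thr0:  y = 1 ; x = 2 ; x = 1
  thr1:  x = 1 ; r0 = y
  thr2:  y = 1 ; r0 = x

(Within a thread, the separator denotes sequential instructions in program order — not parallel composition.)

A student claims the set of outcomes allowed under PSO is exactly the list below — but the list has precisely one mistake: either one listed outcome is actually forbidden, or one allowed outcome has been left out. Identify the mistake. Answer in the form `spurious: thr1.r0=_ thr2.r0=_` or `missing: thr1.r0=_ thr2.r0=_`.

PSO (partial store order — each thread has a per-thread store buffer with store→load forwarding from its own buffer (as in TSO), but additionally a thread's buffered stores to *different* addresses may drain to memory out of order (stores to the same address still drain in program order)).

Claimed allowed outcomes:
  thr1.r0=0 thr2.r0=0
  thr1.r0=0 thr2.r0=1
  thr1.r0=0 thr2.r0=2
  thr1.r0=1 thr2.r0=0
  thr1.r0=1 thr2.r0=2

missing: thr1.r0=1 thr2.r0=1

outcome vector order: (thr1.r0,thr2.r0)
PSO (6): <0 0>, <0 1>, <0 2>, <1 0>, <1 1>, <1 2>
PSO∖claimed = {<1 1>}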